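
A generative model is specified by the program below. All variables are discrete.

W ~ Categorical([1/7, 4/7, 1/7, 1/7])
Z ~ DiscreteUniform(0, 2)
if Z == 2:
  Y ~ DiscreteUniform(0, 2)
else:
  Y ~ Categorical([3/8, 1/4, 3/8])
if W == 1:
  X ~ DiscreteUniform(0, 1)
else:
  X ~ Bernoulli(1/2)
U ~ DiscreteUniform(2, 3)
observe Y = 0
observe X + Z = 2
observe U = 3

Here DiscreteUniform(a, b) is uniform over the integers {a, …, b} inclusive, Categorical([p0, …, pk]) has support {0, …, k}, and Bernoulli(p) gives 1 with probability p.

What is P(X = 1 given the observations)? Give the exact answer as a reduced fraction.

Enumerate traces; 8 have nonzero weight after conditioning:
  (W=0, Z=1, Y=0, X=1, U=3) weight 1/224
  (W=0, Z=2, Y=0, X=0, U=3) weight 1/252
  (W=1, Z=1, Y=0, X=1, U=3) weight 1/56
  (W=1, Z=2, Y=0, X=0, U=3) weight 1/63
  (W=2, Z=1, Y=0, X=1, U=3) weight 1/224
  (W=2, Z=2, Y=0, X=0, U=3) weight 1/252
  (W=3, Z=1, Y=0, X=1, U=3) weight 1/224
  (W=3, Z=2, Y=0, X=0, U=3) weight 1/252
Group by X:
  weight(X=0) = 1/36
  weight(X=1) = 1/32
Total weight = 1/36 + 1/32 = 17/288
P(X=0 | obs) = 1/36 / 17/288 = 8/17
P(X=1 | obs) = 1/32 / 17/288 = 9/17

P(X = 1 | obs) = 9/17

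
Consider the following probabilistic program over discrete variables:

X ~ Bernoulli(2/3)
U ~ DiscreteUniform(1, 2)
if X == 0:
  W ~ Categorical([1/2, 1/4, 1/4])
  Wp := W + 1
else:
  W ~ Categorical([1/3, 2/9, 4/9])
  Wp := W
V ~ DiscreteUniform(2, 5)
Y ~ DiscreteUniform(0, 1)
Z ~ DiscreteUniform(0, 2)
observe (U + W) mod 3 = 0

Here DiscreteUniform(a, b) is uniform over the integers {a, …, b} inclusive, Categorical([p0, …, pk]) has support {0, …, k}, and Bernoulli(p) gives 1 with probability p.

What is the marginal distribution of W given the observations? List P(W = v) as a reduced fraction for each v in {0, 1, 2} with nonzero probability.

Enumerate traces; 96 have nonzero weight after conditioning:
  (X=0, U=1, W=2, V=2, Y=0, Z=0) weight 1/576
  (X=0, U=1, W=2, V=2, Y=0, Z=1) weight 1/576
  (X=0, U=1, W=2, V=2, Y=0, Z=2) weight 1/576
  (X=0, U=1, W=2, V=2, Y=1, Z=0) weight 1/576
  (X=0, U=1, W=2, V=2, Y=1, Z=1) weight 1/576
  (X=0, U=1, W=2, V=2, Y=1, Z=2) weight 1/576
  (X=0, U=1, W=2, V=3, Y=0, Z=0) weight 1/576
  (X=0, U=1, W=2, V=3, Y=0, Z=1) weight 1/576
  (X=0, U=2, W=1, V=2, Y=0, Z=0) weight 1/576
  … 87 more
Group by W:
  weight(W=1) = 25/216
  weight(W=2) = 41/216
Total weight = 25/216 + 41/216 = 11/36
P(W=1 | obs) = 25/216 / 11/36 = 25/66
P(W=2 | obs) = 41/216 / 11/36 = 41/66

P(W=1) = 25/66, P(W=2) = 41/66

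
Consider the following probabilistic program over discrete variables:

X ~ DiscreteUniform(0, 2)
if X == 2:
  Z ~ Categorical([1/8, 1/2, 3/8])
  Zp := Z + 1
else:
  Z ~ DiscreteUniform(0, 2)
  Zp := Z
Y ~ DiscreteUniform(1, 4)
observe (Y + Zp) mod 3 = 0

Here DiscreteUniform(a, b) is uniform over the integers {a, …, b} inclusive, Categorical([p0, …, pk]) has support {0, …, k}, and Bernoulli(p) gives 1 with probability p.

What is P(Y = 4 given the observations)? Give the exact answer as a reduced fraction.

Enumerate traces; 12 have nonzero weight after conditioning:
  (X=0, Z=0, Y=3) weight 1/36
  (X=0, Z=1, Y=2) weight 1/36
  (X=0, Z=2, Y=1) weight 1/36
  (X=0, Z=2, Y=4) weight 1/36
  (X=1, Z=0, Y=3) weight 1/36
  (X=1, Z=1, Y=2) weight 1/36
  (X=1, Z=2, Y=1) weight 1/36
  (X=1, Z=2, Y=4) weight 1/36
  … 4 more
Group by Y:
  weight(Y=1) = 7/72
  weight(Y=2) = 19/288
  weight(Y=3) = 25/288
  weight(Y=4) = 7/72
Total weight = 7/72 + 19/288 + 25/288 + 7/72 = 25/72
P(Y=1 | obs) = 7/72 / 25/72 = 7/25
P(Y=2 | obs) = 19/288 / 25/72 = 19/100
P(Y=3 | obs) = 25/288 / 25/72 = 1/4
P(Y=4 | obs) = 7/72 / 25/72 = 7/25

P(Y = 4 | obs) = 7/25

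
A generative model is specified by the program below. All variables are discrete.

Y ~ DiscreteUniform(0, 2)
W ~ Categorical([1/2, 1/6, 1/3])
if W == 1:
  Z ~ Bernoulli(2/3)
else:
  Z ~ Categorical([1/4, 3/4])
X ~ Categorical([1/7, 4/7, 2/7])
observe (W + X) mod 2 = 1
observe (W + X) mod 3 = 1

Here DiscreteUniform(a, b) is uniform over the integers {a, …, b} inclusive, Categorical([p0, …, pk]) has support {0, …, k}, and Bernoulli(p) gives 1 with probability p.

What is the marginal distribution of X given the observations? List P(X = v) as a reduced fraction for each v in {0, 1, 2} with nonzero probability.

Enumerate traces; 12 have nonzero weight after conditioning:
  (Y=0, W=0, Z=0, X=1) weight 1/42
  (Y=0, W=0, Z=1, X=1) weight 1/14
  (Y=0, W=1, Z=0, X=0) weight 1/378
  (Y=0, W=1, Z=1, X=0) weight 1/189
  (Y=1, W=0, Z=0, X=1) weight 1/42
  (Y=1, W=0, Z=1, X=1) weight 1/14
  (Y=1, W=1, Z=0, X=0) weight 1/378
  (Y=1, W=1, Z=1, X=0) weight 1/189
  … 4 more
Group by X:
  weight(X=0) = 1/42
  weight(X=1) = 2/7
Total weight = 1/42 + 2/7 = 13/42
P(X=0 | obs) = 1/42 / 13/42 = 1/13
P(X=1 | obs) = 2/7 / 13/42 = 12/13

P(X=0) = 1/13, P(X=1) = 12/13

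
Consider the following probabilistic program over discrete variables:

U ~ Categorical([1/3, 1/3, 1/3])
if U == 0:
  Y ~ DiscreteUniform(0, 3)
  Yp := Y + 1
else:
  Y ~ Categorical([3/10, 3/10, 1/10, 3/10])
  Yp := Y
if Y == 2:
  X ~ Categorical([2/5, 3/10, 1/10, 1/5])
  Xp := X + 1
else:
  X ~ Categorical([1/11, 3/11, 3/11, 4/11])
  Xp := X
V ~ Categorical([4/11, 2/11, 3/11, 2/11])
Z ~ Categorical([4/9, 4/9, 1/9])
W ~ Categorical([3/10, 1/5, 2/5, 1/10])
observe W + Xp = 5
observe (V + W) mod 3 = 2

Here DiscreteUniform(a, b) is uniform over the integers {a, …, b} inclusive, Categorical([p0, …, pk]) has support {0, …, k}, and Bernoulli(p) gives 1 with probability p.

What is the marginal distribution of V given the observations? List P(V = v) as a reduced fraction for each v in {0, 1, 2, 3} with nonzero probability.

Enumerate traces; 117 have nonzero weight after conditioning:
  (U=0, Y=0, X=2, V=2, Z=0, W=3) weight 1/3630
  (U=0, Y=0, X=2, V=2, Z=1, W=3) weight 1/3630
  (U=0, Y=0, X=2, V=2, Z=2, W=3) weight 1/14520
  (U=0, Y=0, X=3, V=0, Z=0, W=2) weight 32/16335
  (U=0, Y=0, X=3, V=0, Z=1, W=2) weight 32/16335
  (U=0, Y=0, X=3, V=0, Z=2, W=2) weight 8/16335
  (U=0, Y=0, X=3, V=3, Z=0, W=2) weight 16/16335
  (U=0, Y=0, X=3, V=3, Z=1, W=2) weight 16/16335
  (U=0, Y=2, X=3, V=1, Z=0, W=1) weight 2/7425
  … 108 more
Group by V:
  weight(V=0) = 713/15125
  weight(V=1) = 3/2750
  weight(V=2) = 1827/242000
  weight(V=3) = 713/30250
Total weight = 713/15125 + 3/2750 + 1827/242000 + 713/30250 = 19203/242000
P(V=0 | obs) = 713/15125 / 19203/242000 = 11408/19203
P(V=1 | obs) = 3/2750 / 19203/242000 = 88/6401
P(V=2 | obs) = 1827/242000 / 19203/242000 = 609/6401
P(V=3 | obs) = 713/30250 / 19203/242000 = 5704/19203

P(V=0) = 11408/19203, P(V=1) = 88/6401, P(V=2) = 609/6401, P(V=3) = 5704/19203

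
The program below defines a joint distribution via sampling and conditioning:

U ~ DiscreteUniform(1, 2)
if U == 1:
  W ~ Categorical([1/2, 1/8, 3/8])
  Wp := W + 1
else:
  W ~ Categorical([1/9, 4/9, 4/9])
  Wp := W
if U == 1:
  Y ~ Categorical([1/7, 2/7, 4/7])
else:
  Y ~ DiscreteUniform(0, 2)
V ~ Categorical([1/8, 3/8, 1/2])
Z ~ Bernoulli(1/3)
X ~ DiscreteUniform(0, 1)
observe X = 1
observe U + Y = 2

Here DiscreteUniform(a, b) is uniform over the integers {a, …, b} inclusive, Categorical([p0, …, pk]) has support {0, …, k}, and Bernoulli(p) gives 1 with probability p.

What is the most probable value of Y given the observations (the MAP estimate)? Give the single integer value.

argmax_v P(Y = v | obs) = 0

Enumerate traces; 36 have nonzero weight after conditioning:
  (U=1, W=0, Y=1, V=0, Z=0, X=1) weight 1/336
  (U=1, W=0, Y=1, V=0, Z=1, X=1) weight 1/672
  (U=1, W=0, Y=1, V=1, Z=0, X=1) weight 1/112
  (U=1, W=0, Y=1, V=1, Z=1, X=1) weight 1/224
  (U=1, W=0, Y=1, V=2, Z=0, X=1) weight 1/84
  (U=1, W=0, Y=1, V=2, Z=1, X=1) weight 1/168
  (U=1, W=1, Y=1, V=0, Z=0, X=1) weight 1/1344
  (U=1, W=1, Y=1, V=0, Z=1, X=1) weight 1/2688
  (U=2, W=0, Y=0, V=0, Z=0, X=1) weight 1/1296
  … 27 more
Group by Y:
  weight(Y=0) = 1/12
  weight(Y=1) = 1/14
Total weight = 1/12 + 1/14 = 13/84
P(Y=0 | obs) = 1/12 / 13/84 = 7/13
P(Y=1 | obs) = 1/14 / 13/84 = 6/13
argmax = 0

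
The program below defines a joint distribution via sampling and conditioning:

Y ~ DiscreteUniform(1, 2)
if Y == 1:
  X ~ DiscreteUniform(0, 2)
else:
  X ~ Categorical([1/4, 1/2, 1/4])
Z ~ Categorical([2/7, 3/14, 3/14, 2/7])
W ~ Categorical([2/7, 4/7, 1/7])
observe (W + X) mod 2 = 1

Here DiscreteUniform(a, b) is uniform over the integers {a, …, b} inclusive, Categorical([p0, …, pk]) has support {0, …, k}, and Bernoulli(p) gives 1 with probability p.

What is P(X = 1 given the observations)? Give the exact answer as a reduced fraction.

Enumerate traces; 32 have nonzero weight after conditioning:
  (Y=1, X=0, Z=0, W=1) weight 4/147
  (Y=1, X=0, Z=1, W=1) weight 1/49
  (Y=1, X=0, Z=2, W=1) weight 1/49
  (Y=1, X=0, Z=3, W=1) weight 4/147
  (Y=1, X=1, Z=0, W=0) weight 2/147
  (Y=1, X=1, Z=0, W=2) weight 1/147
  (Y=1, X=1, Z=1, W=0) weight 1/98
  (Y=1, X=1, Z=1, W=2) weight 1/196
  (Y=1, X=2, Z=0, W=1) weight 4/147
  … 23 more
Group by X:
  weight(X=0) = 1/6
  weight(X=1) = 5/28
  weight(X=2) = 1/6
Total weight = 1/6 + 5/28 + 1/6 = 43/84
P(X=0 | obs) = 1/6 / 43/84 = 14/43
P(X=1 | obs) = 5/28 / 43/84 = 15/43
P(X=2 | obs) = 1/6 / 43/84 = 14/43

P(X = 1 | obs) = 15/43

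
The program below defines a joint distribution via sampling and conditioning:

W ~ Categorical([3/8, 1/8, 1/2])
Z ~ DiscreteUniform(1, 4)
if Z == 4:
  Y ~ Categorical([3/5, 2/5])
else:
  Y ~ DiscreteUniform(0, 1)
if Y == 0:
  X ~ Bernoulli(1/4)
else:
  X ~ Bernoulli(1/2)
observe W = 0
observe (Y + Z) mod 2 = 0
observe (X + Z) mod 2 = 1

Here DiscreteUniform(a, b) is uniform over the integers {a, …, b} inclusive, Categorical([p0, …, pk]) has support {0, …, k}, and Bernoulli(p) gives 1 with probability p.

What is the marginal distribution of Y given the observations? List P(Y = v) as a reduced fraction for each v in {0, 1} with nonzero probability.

P(Y=0) = 11/31, P(Y=1) = 20/31

Enumerate traces; 4 have nonzero weight after conditioning:
  (W=0, Z=1, Y=1, X=0) weight 3/128
  (W=0, Z=2, Y=0, X=1) weight 3/256
  (W=0, Z=3, Y=1, X=0) weight 3/128
  (W=0, Z=4, Y=0, X=1) weight 9/640
Group by Y:
  weight(Y=0) = 33/1280
  weight(Y=1) = 3/64
Total weight = 33/1280 + 3/64 = 93/1280
P(Y=0 | obs) = 33/1280 / 93/1280 = 11/31
P(Y=1 | obs) = 3/64 / 93/1280 = 20/31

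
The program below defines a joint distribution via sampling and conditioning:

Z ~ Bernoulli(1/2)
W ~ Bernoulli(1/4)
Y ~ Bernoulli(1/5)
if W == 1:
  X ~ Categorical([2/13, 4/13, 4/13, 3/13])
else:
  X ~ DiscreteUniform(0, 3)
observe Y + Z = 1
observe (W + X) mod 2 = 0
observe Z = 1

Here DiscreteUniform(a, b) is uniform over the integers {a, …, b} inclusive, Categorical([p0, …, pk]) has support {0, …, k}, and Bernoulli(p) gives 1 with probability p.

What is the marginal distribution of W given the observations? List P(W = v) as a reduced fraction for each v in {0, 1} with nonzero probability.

P(W=0) = 39/53, P(W=1) = 14/53

Enumerate traces; 4 have nonzero weight after conditioning:
  (Z=1, W=0, Y=0, X=0) weight 3/40
  (Z=1, W=0, Y=0, X=2) weight 3/40
  (Z=1, W=1, Y=0, X=1) weight 2/65
  (Z=1, W=1, Y=0, X=3) weight 3/130
Group by W:
  weight(W=0) = 3/20
  weight(W=1) = 7/130
Total weight = 3/20 + 7/130 = 53/260
P(W=0 | obs) = 3/20 / 53/260 = 39/53
P(W=1 | obs) = 7/130 / 53/260 = 14/53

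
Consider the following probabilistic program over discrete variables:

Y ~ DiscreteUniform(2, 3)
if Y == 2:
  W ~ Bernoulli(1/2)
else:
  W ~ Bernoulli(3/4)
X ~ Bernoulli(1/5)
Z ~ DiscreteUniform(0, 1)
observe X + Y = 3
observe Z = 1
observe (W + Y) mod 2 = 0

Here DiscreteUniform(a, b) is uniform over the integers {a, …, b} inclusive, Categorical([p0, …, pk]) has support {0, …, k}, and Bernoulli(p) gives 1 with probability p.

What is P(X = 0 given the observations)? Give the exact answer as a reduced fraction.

Enumerate traces; 2 have nonzero weight after conditioning:
  (Y=2, W=0, X=1, Z=1) weight 1/40
  (Y=3, W=1, X=0, Z=1) weight 3/20
Group by X:
  weight(X=0) = 3/20
  weight(X=1) = 1/40
Total weight = 3/20 + 1/40 = 7/40
P(X=0 | obs) = 3/20 / 7/40 = 6/7
P(X=1 | obs) = 1/40 / 7/40 = 1/7

P(X = 0 | obs) = 6/7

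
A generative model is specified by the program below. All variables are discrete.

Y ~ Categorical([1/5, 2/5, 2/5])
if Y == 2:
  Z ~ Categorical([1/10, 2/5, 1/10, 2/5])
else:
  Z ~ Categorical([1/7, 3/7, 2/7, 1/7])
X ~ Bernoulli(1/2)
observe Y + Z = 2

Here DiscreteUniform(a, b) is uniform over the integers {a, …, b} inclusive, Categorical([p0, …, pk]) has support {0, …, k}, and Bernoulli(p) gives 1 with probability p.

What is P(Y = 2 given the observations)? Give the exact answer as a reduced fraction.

Enumerate traces; 6 have nonzero weight after conditioning:
  (Y=0, Z=2, X=0) weight 1/35
  (Y=0, Z=2, X=1) weight 1/35
  (Y=1, Z=1, X=0) weight 3/35
  (Y=1, Z=1, X=1) weight 3/35
  (Y=2, Z=0, X=0) weight 1/50
  (Y=2, Z=0, X=1) weight 1/50
Group by Y:
  weight(Y=0) = 2/35
  weight(Y=1) = 6/35
  weight(Y=2) = 1/25
Total weight = 2/35 + 6/35 + 1/25 = 47/175
P(Y=0 | obs) = 2/35 / 47/175 = 10/47
P(Y=1 | obs) = 6/35 / 47/175 = 30/47
P(Y=2 | obs) = 1/25 / 47/175 = 7/47

P(Y = 2 | obs) = 7/47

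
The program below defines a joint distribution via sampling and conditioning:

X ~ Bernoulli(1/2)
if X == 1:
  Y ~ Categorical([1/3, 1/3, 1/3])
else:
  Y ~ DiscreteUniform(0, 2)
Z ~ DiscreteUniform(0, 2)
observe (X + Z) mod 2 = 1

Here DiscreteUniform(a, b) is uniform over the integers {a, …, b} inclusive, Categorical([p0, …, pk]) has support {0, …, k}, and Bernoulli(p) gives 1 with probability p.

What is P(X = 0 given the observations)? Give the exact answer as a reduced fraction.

Enumerate traces; 9 have nonzero weight after conditioning:
  (X=0, Y=0, Z=1) weight 1/18
  (X=0, Y=1, Z=1) weight 1/18
  (X=0, Y=2, Z=1) weight 1/18
  (X=1, Y=0, Z=0) weight 1/18
  (X=1, Y=0, Z=2) weight 1/18
  (X=1, Y=1, Z=0) weight 1/18
  (X=1, Y=1, Z=2) weight 1/18
  (X=1, Y=2, Z=0) weight 1/18
  … 1 more
Group by X:
  weight(X=0) = 1/6
  weight(X=1) = 1/3
Total weight = 1/6 + 1/3 = 1/2
P(X=0 | obs) = 1/6 / 1/2 = 1/3
P(X=1 | obs) = 1/3 / 1/2 = 2/3

P(X = 0 | obs) = 1/3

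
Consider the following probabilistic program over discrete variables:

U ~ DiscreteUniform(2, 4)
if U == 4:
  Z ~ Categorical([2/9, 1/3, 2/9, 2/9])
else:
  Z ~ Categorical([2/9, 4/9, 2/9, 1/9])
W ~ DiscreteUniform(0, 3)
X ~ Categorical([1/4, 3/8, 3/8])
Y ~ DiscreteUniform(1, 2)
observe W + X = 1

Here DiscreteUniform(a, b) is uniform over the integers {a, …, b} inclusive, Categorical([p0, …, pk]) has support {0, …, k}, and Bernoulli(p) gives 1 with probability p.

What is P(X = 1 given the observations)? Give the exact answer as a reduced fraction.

P(X = 1 | obs) = 3/5

Enumerate traces; 48 have nonzero weight after conditioning:
  (U=2, Z=0, W=0, X=1, Y=1) weight 1/288
  (U=2, Z=0, W=0, X=1, Y=2) weight 1/288
  (U=2, Z=0, W=1, X=0, Y=1) weight 1/432
  (U=2, Z=0, W=1, X=0, Y=2) weight 1/432
  (U=2, Z=1, W=0, X=1, Y=1) weight 1/144
  (U=2, Z=1, W=0, X=1, Y=2) weight 1/144
  (U=2, Z=1, W=1, X=0, Y=1) weight 1/216
  (U=2, Z=1, W=1, X=0, Y=2) weight 1/216
  … 40 more
Group by X:
  weight(X=0) = 1/16
  weight(X=1) = 3/32
Total weight = 1/16 + 3/32 = 5/32
P(X=0 | obs) = 1/16 / 5/32 = 2/5
P(X=1 | obs) = 3/32 / 5/32 = 3/5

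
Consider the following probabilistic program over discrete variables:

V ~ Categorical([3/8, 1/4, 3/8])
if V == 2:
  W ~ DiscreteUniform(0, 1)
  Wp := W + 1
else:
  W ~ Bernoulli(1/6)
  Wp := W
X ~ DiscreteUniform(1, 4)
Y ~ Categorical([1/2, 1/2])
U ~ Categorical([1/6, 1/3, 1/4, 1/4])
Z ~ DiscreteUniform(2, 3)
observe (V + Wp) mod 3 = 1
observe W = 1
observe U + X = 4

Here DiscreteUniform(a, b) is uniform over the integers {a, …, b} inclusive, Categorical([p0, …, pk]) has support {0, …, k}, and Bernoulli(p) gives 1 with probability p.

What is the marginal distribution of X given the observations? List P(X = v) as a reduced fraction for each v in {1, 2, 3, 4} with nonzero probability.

Enumerate traces; 32 have nonzero weight after conditioning:
  (V=0, W=1, X=1, Y=0, U=3, Z=2) weight 1/1024
  (V=0, W=1, X=1, Y=0, U=3, Z=3) weight 1/1024
  (V=0, W=1, X=1, Y=1, U=3, Z=2) weight 1/1024
  (V=0, W=1, X=1, Y=1, U=3, Z=3) weight 1/1024
  (V=0, W=1, X=2, Y=0, U=2, Z=2) weight 1/1024
  (V=0, W=1, X=2, Y=0, U=2, Z=3) weight 1/1024
  (V=0, W=1, X=2, Y=1, U=2, Z=2) weight 1/1024
  (V=0, W=1, X=2, Y=1, U=2, Z=3) weight 1/1024
  (V=0, W=1, X=3, Y=0, U=1, Z=2) weight 1/768
  (V=0, W=1, X=4, Y=0, U=0, Z=2) weight 1/1536
  … 22 more
Group by X:
  weight(X=1) = 1/64
  weight(X=2) = 1/64
  weight(X=3) = 1/48
  weight(X=4) = 1/96
Total weight = 1/64 + 1/64 + 1/48 + 1/96 = 1/16
P(X=1 | obs) = 1/64 / 1/16 = 1/4
P(X=2 | obs) = 1/64 / 1/16 = 1/4
P(X=3 | obs) = 1/48 / 1/16 = 1/3
P(X=4 | obs) = 1/96 / 1/16 = 1/6

P(X=1) = 1/4, P(X=2) = 1/4, P(X=3) = 1/3, P(X=4) = 1/6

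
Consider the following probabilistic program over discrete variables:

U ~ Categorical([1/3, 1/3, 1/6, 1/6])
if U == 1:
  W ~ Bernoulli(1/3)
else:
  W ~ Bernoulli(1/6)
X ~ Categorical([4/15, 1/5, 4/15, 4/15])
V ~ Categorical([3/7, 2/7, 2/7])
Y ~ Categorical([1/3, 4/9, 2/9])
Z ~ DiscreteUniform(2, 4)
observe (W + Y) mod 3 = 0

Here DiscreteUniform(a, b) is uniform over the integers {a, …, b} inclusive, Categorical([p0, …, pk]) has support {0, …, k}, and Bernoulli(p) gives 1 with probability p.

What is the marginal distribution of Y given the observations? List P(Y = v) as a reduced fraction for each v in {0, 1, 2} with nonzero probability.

P(Y=0) = 21/25, P(Y=2) = 4/25

Enumerate traces; 288 have nonzero weight after conditioning:
  (U=0, W=0, X=0, V=0, Y=0, Z=2) weight 2/567
  (U=0, W=0, X=0, V=0, Y=0, Z=3) weight 2/567
  (U=0, W=0, X=0, V=0, Y=0, Z=4) weight 2/567
  (U=0, W=0, X=0, V=1, Y=0, Z=2) weight 4/1701
  (U=0, W=0, X=0, V=1, Y=0, Z=3) weight 4/1701
  (U=0, W=0, X=0, V=1, Y=0, Z=4) weight 4/1701
  (U=0, W=0, X=0, V=2, Y=0, Z=2) weight 4/1701
  (U=0, W=0, X=0, V=2, Y=0, Z=3) weight 4/1701
  (U=0, W=1, X=0, V=0, Y=2, Z=2) weight 4/8505
  … 279 more
Group by Y:
  weight(Y=0) = 7/27
  weight(Y=2) = 4/81
Total weight = 7/27 + 4/81 = 25/81
P(Y=0 | obs) = 7/27 / 25/81 = 21/25
P(Y=2 | obs) = 4/81 / 25/81 = 4/25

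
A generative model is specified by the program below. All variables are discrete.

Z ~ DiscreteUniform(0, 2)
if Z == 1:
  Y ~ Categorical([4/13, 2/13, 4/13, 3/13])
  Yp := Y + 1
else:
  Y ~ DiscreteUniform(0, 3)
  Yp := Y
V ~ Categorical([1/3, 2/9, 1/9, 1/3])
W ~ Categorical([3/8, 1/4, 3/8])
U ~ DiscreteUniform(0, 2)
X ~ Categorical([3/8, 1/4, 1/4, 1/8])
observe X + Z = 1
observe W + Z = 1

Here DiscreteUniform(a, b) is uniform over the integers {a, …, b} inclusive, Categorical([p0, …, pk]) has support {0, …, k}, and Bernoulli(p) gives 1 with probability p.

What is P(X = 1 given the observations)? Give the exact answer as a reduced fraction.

P(X = 1 | obs) = 4/13

Enumerate traces; 96 have nonzero weight after conditioning:
  (Z=0, Y=0, V=0, W=1, U=0, X=1) weight 1/1728
  (Z=0, Y=0, V=0, W=1, U=1, X=1) weight 1/1728
  (Z=0, Y=0, V=0, W=1, U=2, X=1) weight 1/1728
  (Z=0, Y=0, V=1, W=1, U=0, X=1) weight 1/2592
  (Z=0, Y=0, V=1, W=1, U=1, X=1) weight 1/2592
  (Z=0, Y=0, V=1, W=1, U=2, X=1) weight 1/2592
  (Z=0, Y=0, V=2, W=1, U=0, X=1) weight 1/5184
  (Z=0, Y=0, V=2, W=1, U=1, X=1) weight 1/5184
  (Z=1, Y=0, V=0, W=0, U=0, X=0) weight 1/624
  … 87 more
Group by X:
  weight(X=0) = 3/64
  weight(X=1) = 1/48
Total weight = 3/64 + 1/48 = 13/192
P(X=0 | obs) = 3/64 / 13/192 = 9/13
P(X=1 | obs) = 1/48 / 13/192 = 4/13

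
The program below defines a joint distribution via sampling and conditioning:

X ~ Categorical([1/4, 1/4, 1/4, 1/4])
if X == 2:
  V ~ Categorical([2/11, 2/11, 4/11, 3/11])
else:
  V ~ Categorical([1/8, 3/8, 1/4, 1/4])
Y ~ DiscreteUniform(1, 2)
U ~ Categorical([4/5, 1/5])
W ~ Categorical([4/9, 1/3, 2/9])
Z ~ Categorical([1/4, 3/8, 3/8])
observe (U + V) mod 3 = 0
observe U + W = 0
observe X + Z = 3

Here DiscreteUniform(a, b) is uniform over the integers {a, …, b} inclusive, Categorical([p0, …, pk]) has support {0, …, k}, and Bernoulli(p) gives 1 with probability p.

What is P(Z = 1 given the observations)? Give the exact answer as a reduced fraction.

Enumerate traces; 12 have nonzero weight after conditioning:
  (X=1, V=0, Y=1, U=0, W=0, Z=2) weight 1/480
  (X=1, V=0, Y=2, U=0, W=0, Z=2) weight 1/480
  (X=1, V=3, Y=1, U=0, W=0, Z=2) weight 1/240
  (X=1, V=3, Y=2, U=0, W=0, Z=2) weight 1/240
  (X=2, V=0, Y=1, U=0, W=0, Z=1) weight 1/330
  (X=2, V=0, Y=2, U=0, W=0, Z=1) weight 1/330
  (X=2, V=3, Y=1, U=0, W=0, Z=1) weight 1/220
  (X=2, V=3, Y=2, U=0, W=0, Z=1) weight 1/220
  (X=3, V=0, Y=1, U=0, W=0, Z=0) weight 1/720
  … 3 more
Group by Z:
  weight(Z=0) = 1/120
  weight(Z=1) = 1/66
  weight(Z=2) = 1/80
Total weight = 1/120 + 1/66 + 1/80 = 19/528
P(Z=0 | obs) = 1/120 / 19/528 = 22/95
P(Z=1 | obs) = 1/66 / 19/528 = 8/19
P(Z=2 | obs) = 1/80 / 19/528 = 33/95

P(Z = 1 | obs) = 8/19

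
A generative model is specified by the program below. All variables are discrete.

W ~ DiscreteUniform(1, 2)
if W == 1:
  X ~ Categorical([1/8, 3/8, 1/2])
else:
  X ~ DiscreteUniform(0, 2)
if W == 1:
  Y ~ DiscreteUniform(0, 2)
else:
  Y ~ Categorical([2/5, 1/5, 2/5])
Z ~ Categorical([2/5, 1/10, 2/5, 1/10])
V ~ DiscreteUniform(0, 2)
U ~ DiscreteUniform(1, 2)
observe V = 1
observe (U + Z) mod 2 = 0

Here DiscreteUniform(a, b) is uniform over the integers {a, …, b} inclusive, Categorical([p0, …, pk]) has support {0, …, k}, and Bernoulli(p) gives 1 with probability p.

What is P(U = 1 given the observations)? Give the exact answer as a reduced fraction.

P(U = 1 | obs) = 1/5

Enumerate traces; 72 have nonzero weight after conditioning:
  (W=1, X=0, Y=0, Z=0, V=1, U=2) weight 1/720
  (W=1, X=0, Y=0, Z=1, V=1, U=1) weight 1/2880
  (W=1, X=0, Y=0, Z=2, V=1, U=2) weight 1/720
  (W=1, X=0, Y=0, Z=3, V=1, U=1) weight 1/2880
  (W=1, X=0, Y=1, Z=0, V=1, U=2) weight 1/720
  (W=1, X=0, Y=1, Z=1, V=1, U=1) weight 1/2880
  (W=1, X=0, Y=1, Z=2, V=1, U=2) weight 1/720
  (W=1, X=0, Y=1, Z=3, V=1, U=1) weight 1/2880
  … 64 more
Group by U:
  weight(U=1) = 1/30
  weight(U=2) = 2/15
Total weight = 1/30 + 2/15 = 1/6
P(U=1 | obs) = 1/30 / 1/6 = 1/5
P(U=2 | obs) = 2/15 / 1/6 = 4/5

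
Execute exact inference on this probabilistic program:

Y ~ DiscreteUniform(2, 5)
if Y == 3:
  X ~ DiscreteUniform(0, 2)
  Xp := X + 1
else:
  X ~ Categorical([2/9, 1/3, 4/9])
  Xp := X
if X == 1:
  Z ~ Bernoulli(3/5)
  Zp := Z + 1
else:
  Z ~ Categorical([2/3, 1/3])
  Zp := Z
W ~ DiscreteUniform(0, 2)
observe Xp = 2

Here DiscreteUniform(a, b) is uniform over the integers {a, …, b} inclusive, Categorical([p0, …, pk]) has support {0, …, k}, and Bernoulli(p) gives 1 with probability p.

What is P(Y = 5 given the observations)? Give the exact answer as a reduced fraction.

P(Y = 5 | obs) = 4/15

Enumerate traces; 24 have nonzero weight after conditioning:
  (Y=2, X=2, Z=0, W=0) weight 2/81
  (Y=2, X=2, Z=0, W=1) weight 2/81
  (Y=2, X=2, Z=0, W=2) weight 2/81
  (Y=2, X=2, Z=1, W=0) weight 1/81
  (Y=2, X=2, Z=1, W=1) weight 1/81
  (Y=2, X=2, Z=1, W=2) weight 1/81
  (Y=3, X=1, Z=0, W=0) weight 1/90
  (Y=3, X=1, Z=0, W=1) weight 1/90
  (Y=4, X=2, Z=0, W=0) weight 2/81
  (Y=5, X=2, Z=0, W=0) weight 2/81
  … 14 more
Group by Y:
  weight(Y=2) = 1/9
  weight(Y=3) = 1/12
  weight(Y=4) = 1/9
  weight(Y=5) = 1/9
Total weight = 1/9 + 1/12 + 1/9 + 1/9 = 5/12
P(Y=2 | obs) = 1/9 / 5/12 = 4/15
P(Y=3 | obs) = 1/12 / 5/12 = 1/5
P(Y=4 | obs) = 1/9 / 5/12 = 4/15
P(Y=5 | obs) = 1/9 / 5/12 = 4/15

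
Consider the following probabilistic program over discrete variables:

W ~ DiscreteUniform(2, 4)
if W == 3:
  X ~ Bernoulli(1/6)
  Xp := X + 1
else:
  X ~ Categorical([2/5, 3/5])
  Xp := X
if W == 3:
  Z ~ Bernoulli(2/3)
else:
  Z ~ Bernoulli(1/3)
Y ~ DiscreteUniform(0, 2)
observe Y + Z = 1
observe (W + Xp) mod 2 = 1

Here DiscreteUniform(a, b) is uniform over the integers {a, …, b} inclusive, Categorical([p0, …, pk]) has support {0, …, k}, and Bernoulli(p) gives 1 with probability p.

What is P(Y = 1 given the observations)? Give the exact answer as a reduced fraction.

Enumerate traces; 6 have nonzero weight after conditioning:
  (W=2, X=1, Z=0, Y=1) weight 2/45
  (W=2, X=1, Z=1, Y=0) weight 1/45
  (W=3, X=1, Z=0, Y=1) weight 1/162
  (W=3, X=1, Z=1, Y=0) weight 1/81
  (W=4, X=1, Z=0, Y=1) weight 2/45
  (W=4, X=1, Z=1, Y=0) weight 1/45
Group by Y:
  weight(Y=0) = 23/405
  weight(Y=1) = 77/810
Total weight = 23/405 + 77/810 = 41/270
P(Y=0 | obs) = 23/405 / 41/270 = 46/123
P(Y=1 | obs) = 77/810 / 41/270 = 77/123

P(Y = 1 | obs) = 77/123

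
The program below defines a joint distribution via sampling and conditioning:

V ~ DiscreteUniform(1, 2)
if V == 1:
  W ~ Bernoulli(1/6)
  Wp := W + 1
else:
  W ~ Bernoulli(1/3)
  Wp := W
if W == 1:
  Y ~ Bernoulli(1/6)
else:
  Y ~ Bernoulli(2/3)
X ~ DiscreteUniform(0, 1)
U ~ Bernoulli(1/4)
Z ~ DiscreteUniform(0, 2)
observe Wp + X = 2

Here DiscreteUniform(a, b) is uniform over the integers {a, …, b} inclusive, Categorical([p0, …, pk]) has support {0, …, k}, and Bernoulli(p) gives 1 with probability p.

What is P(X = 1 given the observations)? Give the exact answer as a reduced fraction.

P(X = 1 | obs) = 7/8

Enumerate traces; 36 have nonzero weight after conditioning:
  (V=1, W=0, Y=0, X=1, U=0, Z=0) weight 5/288
  (V=1, W=0, Y=0, X=1, U=0, Z=1) weight 5/288
  (V=1, W=0, Y=0, X=1, U=0, Z=2) weight 5/288
  (V=1, W=0, Y=0, X=1, U=1, Z=0) weight 5/864
  (V=1, W=0, Y=0, X=1, U=1, Z=1) weight 5/864
  (V=1, W=0, Y=0, X=1, U=1, Z=2) weight 5/864
  (V=1, W=0, Y=1, X=1, U=0, Z=0) weight 5/144
  (V=1, W=0, Y=1, X=1, U=0, Z=1) weight 5/144
  (V=1, W=1, Y=0, X=0, U=0, Z=0) weight 5/576
  … 27 more
Group by X:
  weight(X=0) = 1/24
  weight(X=1) = 7/24
Total weight = 1/24 + 7/24 = 1/3
P(X=0 | obs) = 1/24 / 1/3 = 1/8
P(X=1 | obs) = 7/24 / 1/3 = 7/8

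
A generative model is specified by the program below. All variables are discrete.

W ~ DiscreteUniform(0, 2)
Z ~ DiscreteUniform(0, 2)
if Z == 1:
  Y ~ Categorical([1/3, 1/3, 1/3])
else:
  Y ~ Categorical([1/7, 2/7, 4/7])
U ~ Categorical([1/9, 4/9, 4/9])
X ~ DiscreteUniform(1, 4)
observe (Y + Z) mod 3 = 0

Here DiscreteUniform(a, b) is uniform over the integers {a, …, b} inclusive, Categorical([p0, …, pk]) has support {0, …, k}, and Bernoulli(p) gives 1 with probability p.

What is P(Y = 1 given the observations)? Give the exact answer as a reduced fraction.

Enumerate traces; 108 have nonzero weight after conditioning:
  (W=0, Z=0, Y=0, U=0, X=1) weight 1/2268
  (W=0, Z=0, Y=0, U=0, X=2) weight 1/2268
  (W=0, Z=0, Y=0, U=0, X=3) weight 1/2268
  (W=0, Z=0, Y=0, U=0, X=4) weight 1/2268
  (W=0, Z=0, Y=0, U=1, X=1) weight 1/567
  (W=0, Z=0, Y=0, U=1, X=2) weight 1/567
  (W=0, Z=0, Y=0, U=1, X=3) weight 1/567
  (W=0, Z=0, Y=0, U=1, X=4) weight 1/567
  (W=0, Z=1, Y=2, U=0, X=1) weight 1/972
  (W=0, Z=2, Y=1, U=0, X=1) weight 1/1134
  … 98 more
Group by Y:
  weight(Y=0) = 1/21
  weight(Y=1) = 2/21
  weight(Y=2) = 1/9
Total weight = 1/21 + 2/21 + 1/9 = 16/63
P(Y=0 | obs) = 1/21 / 16/63 = 3/16
P(Y=1 | obs) = 2/21 / 16/63 = 3/8
P(Y=2 | obs) = 1/9 / 16/63 = 7/16

P(Y = 1 | obs) = 3/8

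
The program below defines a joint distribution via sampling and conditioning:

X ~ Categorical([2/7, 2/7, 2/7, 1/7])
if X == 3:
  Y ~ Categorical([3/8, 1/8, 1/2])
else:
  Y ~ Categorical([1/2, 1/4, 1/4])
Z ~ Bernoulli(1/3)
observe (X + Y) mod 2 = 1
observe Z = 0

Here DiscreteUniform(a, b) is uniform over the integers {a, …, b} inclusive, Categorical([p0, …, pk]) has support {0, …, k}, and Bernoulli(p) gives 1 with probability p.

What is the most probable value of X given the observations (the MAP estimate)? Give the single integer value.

argmax_v P(X = v | obs) = 1

Enumerate traces; 6 have nonzero weight after conditioning:
  (X=0, Y=1, Z=0) weight 1/21
  (X=1, Y=0, Z=0) weight 2/21
  (X=1, Y=2, Z=0) weight 1/21
  (X=2, Y=1, Z=0) weight 1/21
  (X=3, Y=0, Z=0) weight 1/28
  (X=3, Y=2, Z=0) weight 1/21
Group by X:
  weight(X=0) = 1/21
  weight(X=1) = 1/7
  weight(X=2) = 1/21
  weight(X=3) = 1/12
Total weight = 1/21 + 1/7 + 1/21 + 1/12 = 9/28
P(X=0 | obs) = 1/21 / 9/28 = 4/27
P(X=1 | obs) = 1/7 / 9/28 = 4/9
P(X=2 | obs) = 1/21 / 9/28 = 4/27
P(X=3 | obs) = 1/12 / 9/28 = 7/27
argmax = 1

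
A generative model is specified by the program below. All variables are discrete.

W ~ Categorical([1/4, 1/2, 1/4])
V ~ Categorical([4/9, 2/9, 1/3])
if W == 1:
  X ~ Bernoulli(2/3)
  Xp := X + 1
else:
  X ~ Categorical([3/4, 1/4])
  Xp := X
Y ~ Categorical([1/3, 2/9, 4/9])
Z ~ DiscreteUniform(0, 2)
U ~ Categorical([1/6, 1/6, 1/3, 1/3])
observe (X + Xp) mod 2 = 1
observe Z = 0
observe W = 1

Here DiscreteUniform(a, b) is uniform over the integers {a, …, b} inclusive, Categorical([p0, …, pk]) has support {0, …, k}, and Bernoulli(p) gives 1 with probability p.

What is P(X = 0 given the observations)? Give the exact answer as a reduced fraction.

P(X = 0 | obs) = 1/3

Enumerate traces; 72 have nonzero weight after conditioning:
  (W=1, V=0, X=0, Y=0, Z=0, U=0) weight 1/729
  (W=1, V=0, X=0, Y=0, Z=0, U=1) weight 1/729
  (W=1, V=0, X=0, Y=0, Z=0, U=2) weight 2/729
  (W=1, V=0, X=0, Y=0, Z=0, U=3) weight 2/729
  (W=1, V=0, X=0, Y=1, Z=0, U=0) weight 2/2187
  (W=1, V=0, X=0, Y=1, Z=0, U=1) weight 2/2187
  (W=1, V=0, X=0, Y=1, Z=0, U=2) weight 4/2187
  (W=1, V=0, X=0, Y=1, Z=0, U=3) weight 4/2187
  (W=1, V=0, X=1, Y=0, Z=0, U=0) weight 2/729
  … 63 more
Group by X:
  weight(X=0) = 1/18
  weight(X=1) = 1/9
Total weight = 1/18 + 1/9 = 1/6
P(X=0 | obs) = 1/18 / 1/6 = 1/3
P(X=1 | obs) = 1/9 / 1/6 = 2/3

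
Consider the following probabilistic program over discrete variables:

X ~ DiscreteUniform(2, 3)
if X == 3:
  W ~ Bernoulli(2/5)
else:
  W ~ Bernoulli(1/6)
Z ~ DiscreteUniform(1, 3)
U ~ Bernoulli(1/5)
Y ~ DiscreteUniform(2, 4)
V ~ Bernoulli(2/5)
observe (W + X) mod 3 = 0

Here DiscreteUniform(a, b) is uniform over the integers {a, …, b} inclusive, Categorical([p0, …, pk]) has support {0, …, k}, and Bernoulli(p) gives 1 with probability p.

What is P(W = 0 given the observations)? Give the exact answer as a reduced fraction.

Enumerate traces; 72 have nonzero weight after conditioning:
  (X=2, W=1, Z=1, U=0, Y=2, V=0) weight 1/225
  (X=2, W=1, Z=1, U=0, Y=2, V=1) weight 2/675
  (X=2, W=1, Z=1, U=0, Y=3, V=0) weight 1/225
  (X=2, W=1, Z=1, U=0, Y=3, V=1) weight 2/675
  (X=2, W=1, Z=1, U=0, Y=4, V=0) weight 1/225
  (X=2, W=1, Z=1, U=0, Y=4, V=1) weight 2/675
  (X=2, W=1, Z=1, U=1, Y=2, V=0) weight 1/900
  (X=2, W=1, Z=1, U=1, Y=2, V=1) weight 1/1350
  (X=3, W=0, Z=1, U=0, Y=2, V=0) weight 2/125
  … 63 more
Group by W:
  weight(W=0) = 3/10
  weight(W=1) = 1/12
Total weight = 3/10 + 1/12 = 23/60
P(W=0 | obs) = 3/10 / 23/60 = 18/23
P(W=1 | obs) = 1/12 / 23/60 = 5/23

P(W = 0 | obs) = 18/23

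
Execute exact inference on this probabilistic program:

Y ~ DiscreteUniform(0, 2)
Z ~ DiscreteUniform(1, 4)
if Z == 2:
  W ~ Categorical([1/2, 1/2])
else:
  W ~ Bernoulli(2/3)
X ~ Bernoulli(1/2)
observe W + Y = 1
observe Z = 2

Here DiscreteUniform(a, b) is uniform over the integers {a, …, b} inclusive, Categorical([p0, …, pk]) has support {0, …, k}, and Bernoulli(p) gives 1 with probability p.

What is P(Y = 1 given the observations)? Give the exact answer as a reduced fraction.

Enumerate traces; 4 have nonzero weight after conditioning:
  (Y=0, Z=2, W=1, X=0) weight 1/48
  (Y=0, Z=2, W=1, X=1) weight 1/48
  (Y=1, Z=2, W=0, X=0) weight 1/48
  (Y=1, Z=2, W=0, X=1) weight 1/48
Group by Y:
  weight(Y=0) = 1/24
  weight(Y=1) = 1/24
Total weight = 1/24 + 1/24 = 1/12
P(Y=0 | obs) = 1/24 / 1/12 = 1/2
P(Y=1 | obs) = 1/24 / 1/12 = 1/2

P(Y = 1 | obs) = 1/2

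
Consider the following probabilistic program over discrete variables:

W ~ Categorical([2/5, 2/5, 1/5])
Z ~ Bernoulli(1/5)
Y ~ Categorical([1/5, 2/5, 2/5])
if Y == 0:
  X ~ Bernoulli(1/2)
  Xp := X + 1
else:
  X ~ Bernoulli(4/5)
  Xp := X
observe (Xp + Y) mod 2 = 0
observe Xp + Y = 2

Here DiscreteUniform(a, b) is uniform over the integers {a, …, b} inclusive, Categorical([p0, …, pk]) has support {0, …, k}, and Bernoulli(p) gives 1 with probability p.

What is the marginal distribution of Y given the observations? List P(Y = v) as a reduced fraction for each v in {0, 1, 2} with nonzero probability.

P(Y=0) = 1/5, P(Y=1) = 16/25, P(Y=2) = 4/25

Enumerate traces; 18 have nonzero weight after conditioning:
  (W=0, Z=0, Y=0, X=1) weight 4/125
  (W=0, Z=0, Y=1, X=1) weight 64/625
  (W=0, Z=0, Y=2, X=0) weight 16/625
  (W=0, Z=1, Y=0, X=1) weight 1/125
  (W=0, Z=1, Y=1, X=1) weight 16/625
  (W=0, Z=1, Y=2, X=0) weight 4/625
  (W=1, Z=0, Y=0, X=1) weight 4/125
  (W=1, Z=0, Y=1, X=1) weight 64/625
  … 10 more
Group by Y:
  weight(Y=0) = 1/10
  weight(Y=1) = 8/25
  weight(Y=2) = 2/25
Total weight = 1/10 + 8/25 + 2/25 = 1/2
P(Y=0 | obs) = 1/10 / 1/2 = 1/5
P(Y=1 | obs) = 8/25 / 1/2 = 16/25
P(Y=2 | obs) = 2/25 / 1/2 = 4/25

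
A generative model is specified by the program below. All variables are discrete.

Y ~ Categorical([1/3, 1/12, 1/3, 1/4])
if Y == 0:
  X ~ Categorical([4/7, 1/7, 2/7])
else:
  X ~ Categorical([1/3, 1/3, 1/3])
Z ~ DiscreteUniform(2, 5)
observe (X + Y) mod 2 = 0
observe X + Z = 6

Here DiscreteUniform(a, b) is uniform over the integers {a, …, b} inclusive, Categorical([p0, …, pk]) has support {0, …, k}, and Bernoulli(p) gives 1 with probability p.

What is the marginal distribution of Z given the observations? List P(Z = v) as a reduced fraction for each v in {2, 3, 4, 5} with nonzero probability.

Enumerate traces; 4 have nonzero weight after conditioning:
  (Y=0, X=2, Z=4) weight 1/42
  (Y=1, X=1, Z=5) weight 1/144
  (Y=2, X=2, Z=4) weight 1/36
  (Y=3, X=1, Z=5) weight 1/48
Group by Z:
  weight(Z=4) = 13/252
  weight(Z=5) = 1/36
Total weight = 13/252 + 1/36 = 5/63
P(Z=4 | obs) = 13/252 / 5/63 = 13/20
P(Z=5 | obs) = 1/36 / 5/63 = 7/20

P(Z=4) = 13/20, P(Z=5) = 7/20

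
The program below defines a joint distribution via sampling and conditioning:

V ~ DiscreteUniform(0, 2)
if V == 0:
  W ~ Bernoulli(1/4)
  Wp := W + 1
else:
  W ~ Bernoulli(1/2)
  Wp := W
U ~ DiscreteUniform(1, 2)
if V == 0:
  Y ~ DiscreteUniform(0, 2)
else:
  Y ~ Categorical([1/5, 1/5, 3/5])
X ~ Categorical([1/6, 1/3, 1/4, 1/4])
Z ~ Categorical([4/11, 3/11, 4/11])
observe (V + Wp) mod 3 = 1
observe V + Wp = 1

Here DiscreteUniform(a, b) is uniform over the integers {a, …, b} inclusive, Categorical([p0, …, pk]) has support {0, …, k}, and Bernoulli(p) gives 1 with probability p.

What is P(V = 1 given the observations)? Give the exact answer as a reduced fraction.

P(V = 1 | obs) = 2/5

Enumerate traces; 144 have nonzero weight after conditioning:
  (V=0, W=0, U=1, Y=0, X=0, Z=0) weight 1/396
  (V=0, W=0, U=1, Y=0, X=0, Z=1) weight 1/528
  (V=0, W=0, U=1, Y=0, X=0, Z=2) weight 1/396
  (V=0, W=0, U=1, Y=0, X=1, Z=0) weight 1/198
  (V=0, W=0, U=1, Y=0, X=1, Z=1) weight 1/264
  (V=0, W=0, U=1, Y=0, X=1, Z=2) weight 1/198
  (V=0, W=0, U=1, Y=0, X=2, Z=0) weight 1/264
  (V=0, W=0, U=1, Y=0, X=2, Z=1) weight 1/352
  (V=1, W=0, U=1, Y=0, X=0, Z=0) weight 1/990
  … 135 more
Group by V:
  weight(V=0) = 1/4
  weight(V=1) = 1/6
Total weight = 1/4 + 1/6 = 5/12
P(V=0 | obs) = 1/4 / 5/12 = 3/5
P(V=1 | obs) = 1/6 / 5/12 = 2/5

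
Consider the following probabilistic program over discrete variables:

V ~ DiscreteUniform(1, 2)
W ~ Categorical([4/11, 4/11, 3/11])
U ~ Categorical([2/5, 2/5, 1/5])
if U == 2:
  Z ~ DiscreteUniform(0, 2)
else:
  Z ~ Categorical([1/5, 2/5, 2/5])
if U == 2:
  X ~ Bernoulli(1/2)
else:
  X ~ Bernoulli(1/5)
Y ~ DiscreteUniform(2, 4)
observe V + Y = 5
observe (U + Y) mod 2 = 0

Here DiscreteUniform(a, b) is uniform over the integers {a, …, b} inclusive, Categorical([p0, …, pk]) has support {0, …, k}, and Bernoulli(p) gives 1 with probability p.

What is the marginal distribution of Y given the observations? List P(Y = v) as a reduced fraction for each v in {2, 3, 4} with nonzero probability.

P(Y=3) = 2/5, P(Y=4) = 3/5

Enumerate traces; 54 have nonzero weight after conditioning:
  (V=1, W=0, U=0, Z=0, X=0, Y=4) weight 16/4125
  (V=1, W=0, U=0, Z=0, X=1, Y=4) weight 4/4125
  (V=1, W=0, U=0, Z=1, X=0, Y=4) weight 32/4125
  (V=1, W=0, U=0, Z=1, X=1, Y=4) weight 8/4125
  (V=1, W=0, U=0, Z=2, X=0, Y=4) weight 32/4125
  (V=1, W=0, U=0, Z=2, X=1, Y=4) weight 8/4125
  (V=1, W=0, U=2, Z=0, X=0, Y=4) weight 1/495
  (V=1, W=0, U=2, Z=0, X=1, Y=4) weight 1/495
  (V=2, W=0, U=1, Z=0, X=0, Y=3) weight 16/4125
  … 45 more
Group by Y:
  weight(Y=3) = 1/15
  weight(Y=4) = 1/10
Total weight = 1/15 + 1/10 = 1/6
P(Y=3 | obs) = 1/15 / 1/6 = 2/5
P(Y=4 | obs) = 1/10 / 1/6 = 3/5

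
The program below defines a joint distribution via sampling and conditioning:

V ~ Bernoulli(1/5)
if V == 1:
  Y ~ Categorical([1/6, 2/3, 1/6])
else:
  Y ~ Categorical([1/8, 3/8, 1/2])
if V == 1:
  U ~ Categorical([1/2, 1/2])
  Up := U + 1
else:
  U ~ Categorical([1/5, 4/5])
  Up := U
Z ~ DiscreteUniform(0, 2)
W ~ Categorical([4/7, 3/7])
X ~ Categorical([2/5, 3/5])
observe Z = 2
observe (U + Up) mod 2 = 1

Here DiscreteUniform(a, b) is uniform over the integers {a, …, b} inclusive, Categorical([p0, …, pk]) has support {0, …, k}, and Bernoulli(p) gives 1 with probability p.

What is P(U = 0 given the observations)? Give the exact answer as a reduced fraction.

Enumerate traces; 24 have nonzero weight after conditioning:
  (V=1, Y=0, U=0, Z=2, W=0, X=0) weight 2/1575
  (V=1, Y=0, U=0, Z=2, W=0, X=1) weight 1/525
  (V=1, Y=0, U=0, Z=2, W=1, X=0) weight 1/1050
  (V=1, Y=0, U=0, Z=2, W=1, X=1) weight 1/700
  (V=1, Y=0, U=1, Z=2, W=0, X=0) weight 2/1575
  (V=1, Y=0, U=1, Z=2, W=0, X=1) weight 1/525
  (V=1, Y=0, U=1, Z=2, W=1, X=0) weight 1/1050
  (V=1, Y=0, U=1, Z=2, W=1, X=1) weight 1/700
  … 16 more
Group by U:
  weight(U=0) = 1/30
  weight(U=1) = 1/30
Total weight = 1/30 + 1/30 = 1/15
P(U=0 | obs) = 1/30 / 1/15 = 1/2
P(U=1 | obs) = 1/30 / 1/15 = 1/2

P(U = 0 | obs) = 1/2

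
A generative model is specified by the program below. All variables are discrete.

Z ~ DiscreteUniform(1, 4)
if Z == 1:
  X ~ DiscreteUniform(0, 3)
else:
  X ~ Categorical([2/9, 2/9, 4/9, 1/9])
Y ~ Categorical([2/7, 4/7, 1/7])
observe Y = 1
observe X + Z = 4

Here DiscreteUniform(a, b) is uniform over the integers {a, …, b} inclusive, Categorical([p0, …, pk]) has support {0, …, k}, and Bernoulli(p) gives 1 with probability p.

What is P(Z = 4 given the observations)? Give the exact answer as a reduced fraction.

P(Z = 4 | obs) = 8/41

Enumerate traces; 4 have nonzero weight after conditioning:
  (Z=1, X=3, Y=1) weight 1/28
  (Z=2, X=2, Y=1) weight 4/63
  (Z=3, X=1, Y=1) weight 2/63
  (Z=4, X=0, Y=1) weight 2/63
Group by Z:
  weight(Z=1) = 1/28
  weight(Z=2) = 4/63
  weight(Z=3) = 2/63
  weight(Z=4) = 2/63
Total weight = 1/28 + 4/63 + 2/63 + 2/63 = 41/252
P(Z=1 | obs) = 1/28 / 41/252 = 9/41
P(Z=2 | obs) = 4/63 / 41/252 = 16/41
P(Z=3 | obs) = 2/63 / 41/252 = 8/41
P(Z=4 | obs) = 2/63 / 41/252 = 8/41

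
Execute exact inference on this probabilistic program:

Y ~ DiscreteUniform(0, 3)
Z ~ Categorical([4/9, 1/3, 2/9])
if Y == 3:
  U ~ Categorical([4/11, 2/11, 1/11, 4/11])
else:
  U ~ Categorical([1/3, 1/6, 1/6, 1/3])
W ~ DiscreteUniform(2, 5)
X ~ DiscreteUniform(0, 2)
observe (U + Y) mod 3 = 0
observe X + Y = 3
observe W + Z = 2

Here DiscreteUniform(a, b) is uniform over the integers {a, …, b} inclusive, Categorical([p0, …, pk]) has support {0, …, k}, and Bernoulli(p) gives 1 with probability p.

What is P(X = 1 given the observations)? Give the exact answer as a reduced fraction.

Enumerate traces; 4 have nonzero weight after conditioning:
  (Y=1, Z=0, U=2, W=2, X=2) weight 1/648
  (Y=2, Z=0, U=1, W=2, X=1) weight 1/648
  (Y=3, Z=0, U=0, W=2, X=0) weight 1/297
  (Y=3, Z=0, U=3, W=2, X=0) weight 1/297
Group by X:
  weight(X=0) = 2/297
  weight(X=1) = 1/648
  weight(X=2) = 1/648
Total weight = 2/297 + 1/648 + 1/648 = 35/3564
P(X=0 | obs) = 2/297 / 35/3564 = 24/35
P(X=1 | obs) = 1/648 / 35/3564 = 11/70
P(X=2 | obs) = 1/648 / 35/3564 = 11/70

P(X = 1 | obs) = 11/70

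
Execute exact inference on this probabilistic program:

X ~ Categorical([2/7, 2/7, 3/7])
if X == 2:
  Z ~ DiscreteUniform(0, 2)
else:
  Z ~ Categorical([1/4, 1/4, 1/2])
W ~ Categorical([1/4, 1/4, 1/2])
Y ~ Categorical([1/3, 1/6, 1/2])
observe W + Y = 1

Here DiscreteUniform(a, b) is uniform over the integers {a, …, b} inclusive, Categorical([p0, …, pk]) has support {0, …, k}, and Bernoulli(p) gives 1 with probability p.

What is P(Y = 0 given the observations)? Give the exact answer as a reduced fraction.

P(Y = 0 | obs) = 2/3

Enumerate traces; 18 have nonzero weight after conditioning:
  (X=0, Z=0, W=0, Y=1) weight 1/336
  (X=0, Z=0, W=1, Y=0) weight 1/168
  (X=0, Z=1, W=0, Y=1) weight 1/336
  (X=0, Z=1, W=1, Y=0) weight 1/168
  (X=0, Z=2, W=0, Y=1) weight 1/168
  (X=0, Z=2, W=1, Y=0) weight 1/84
  (X=1, Z=0, W=0, Y=1) weight 1/336
  (X=1, Z=0, W=1, Y=0) weight 1/168
  … 10 more
Group by Y:
  weight(Y=0) = 1/12
  weight(Y=1) = 1/24
Total weight = 1/12 + 1/24 = 1/8
P(Y=0 | obs) = 1/12 / 1/8 = 2/3
P(Y=1 | obs) = 1/24 / 1/8 = 1/3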